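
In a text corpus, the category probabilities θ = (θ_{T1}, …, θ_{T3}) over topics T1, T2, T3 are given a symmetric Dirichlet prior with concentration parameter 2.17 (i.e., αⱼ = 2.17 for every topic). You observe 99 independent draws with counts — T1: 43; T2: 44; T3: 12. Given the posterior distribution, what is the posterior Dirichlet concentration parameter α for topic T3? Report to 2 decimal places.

The Dirichlet prior is conjugate to the Multinomial likelihood: each posterior αⱼ = prior αⱼ + observed count nⱼ.
Posterior concentration: (45.17, 46.17, 14.17), total = 105.51.
α_{T3} = 2.17 + 12 = 14.17.

14.17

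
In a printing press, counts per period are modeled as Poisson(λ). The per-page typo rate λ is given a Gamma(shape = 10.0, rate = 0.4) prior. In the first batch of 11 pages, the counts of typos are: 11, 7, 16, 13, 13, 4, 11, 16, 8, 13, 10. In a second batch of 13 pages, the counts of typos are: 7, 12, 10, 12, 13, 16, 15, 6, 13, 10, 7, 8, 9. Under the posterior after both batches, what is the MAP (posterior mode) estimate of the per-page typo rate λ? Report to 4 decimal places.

11.0246

With a Gamma(shape α, rate β) prior, the Poisson likelihood is conjugate: the posterior is Gamma(α + ΣXᵢ, β + n).
Batch 1: sum of counts S = 122 over n = 11 pages.
After batch 1: Gamma(α+S, β+n) = Gamma(10.0+122, 0.4+11) = Gamma(132.0, 11.4).
Batch 2: sum of counts S = 138 over n = 13 pages.
After batch 2: Gamma(α+S, β+n) = Gamma(132.0+138, 11.4+13) = Gamma(270.0, 24.4).
Mode of Gamma(α,β) for α≥1 is (α−1)/β = 269.0/24.4 = 11.0246.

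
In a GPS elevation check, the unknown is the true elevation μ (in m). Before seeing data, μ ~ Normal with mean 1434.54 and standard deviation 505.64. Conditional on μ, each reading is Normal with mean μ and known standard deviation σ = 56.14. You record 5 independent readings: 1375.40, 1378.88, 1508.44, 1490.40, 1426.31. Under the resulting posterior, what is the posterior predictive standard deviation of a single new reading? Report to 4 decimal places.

For Normal data with known variance σ², a Normal(μ₀, σ₀²) prior on μ is conjugate. Posterior precision = 1/σ₀² + n/σ²; posterior mean is the precision-weighted average of μ₀ and x̄.
σ₀² = 505.64² = 255671.8096, σ² = 56.14² = 3151.6996; σ² + n·σ₀² = 3151.6996 + 5·255671.8096 = 1281510.7476.
Posterior precision = 1/σ₀² + n/σ² = 1/255671.8096 + 5/3151.6996 = (σ² + n·σ₀²)/(σ₀²σ²) = 1281510.7476/(255671.8096·3151.6996); posterior variance σₙ² = σ₀²σ²/(σ² + n·σ₀²) = 255671.8096·3151.6996/1281510.7476 = 628.789686.
Predictive variance for one new observation = σₙ² + σ² = 255671.8096·3151.6996/1281510.7476 + 3151.6996 = σ²·(σ₀² + 1281510.7476)/1281510.7476 = 3151.6996·1537182.5572/1281510.7476 = 3780.489286; SD = √(3151.6996·1537182.5572/1281510.7476) = 61.4857.

61.4857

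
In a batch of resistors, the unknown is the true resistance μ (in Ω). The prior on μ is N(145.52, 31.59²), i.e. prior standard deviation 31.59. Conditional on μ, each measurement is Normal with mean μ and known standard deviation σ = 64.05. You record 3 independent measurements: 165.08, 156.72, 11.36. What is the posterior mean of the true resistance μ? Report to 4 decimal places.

130.9790

For Normal data with known variance σ², a Normal(μ₀, σ₀²) prior on μ is conjugate. Posterior precision = 1/σ₀² + n/σ²; posterior mean is the precision-weighted average of μ₀ and x̄.
Σxᵢ = 165.08 + 156.72 + 11.36 = 333.16, so n·x̄ = 333.16.
σ₀² = 31.59² = 997.9281, σ² = 64.05² = 4102.4025; σ² + n·σ₀² = 4102.4025 + 3·997.9281 = 7096.1868.
Posterior mean = (μ₀/σ₀² + n·x̄/σ²)/(1/σ₀² + n/σ²) = (σ²·μ₀ + σ₀²·n·x̄)/(σ² + n·σ₀²) = (4102.4025·145.52 + 997.9281·333.16)/7096.1868 = 929451.337596/7096.1868 = 130.9790.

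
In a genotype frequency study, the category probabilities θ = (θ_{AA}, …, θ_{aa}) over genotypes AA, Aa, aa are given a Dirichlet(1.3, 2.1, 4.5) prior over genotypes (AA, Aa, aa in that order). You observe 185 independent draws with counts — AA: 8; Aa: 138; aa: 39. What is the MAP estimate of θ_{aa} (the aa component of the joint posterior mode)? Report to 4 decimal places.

The Dirichlet prior is conjugate to the Multinomial likelihood: each posterior αⱼ = prior αⱼ + observed count nⱼ.
Posterior concentration: (9.3, 140.1, 43.5), total = 192.9.
Joint mode component: (α_{aa}−1)/(Σα−K) = 42.5/189.9 = 0.2238.

0.2238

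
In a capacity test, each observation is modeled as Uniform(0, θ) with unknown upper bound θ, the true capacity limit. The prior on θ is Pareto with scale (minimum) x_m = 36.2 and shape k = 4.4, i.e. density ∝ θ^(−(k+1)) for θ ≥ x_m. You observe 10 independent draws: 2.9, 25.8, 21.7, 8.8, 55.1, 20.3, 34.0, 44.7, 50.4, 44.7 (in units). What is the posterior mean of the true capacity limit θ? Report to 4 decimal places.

A Pareto(scale x_m, shape k) prior on the upper bound θ of Uniform(0, θ) is conjugate: posterior is Pareto(max(x_m, max xᵢ), k + n).
Sample maximum = 55.1; prior scale x_m = 36.2 → posterior scale = max = 55.1.
Posterior shape = 4.4 + 10 = 14.4.
E[θ|data] = k·x_m/(k−1) = 14.4·55.1/13.4 = 59.2119.

59.2119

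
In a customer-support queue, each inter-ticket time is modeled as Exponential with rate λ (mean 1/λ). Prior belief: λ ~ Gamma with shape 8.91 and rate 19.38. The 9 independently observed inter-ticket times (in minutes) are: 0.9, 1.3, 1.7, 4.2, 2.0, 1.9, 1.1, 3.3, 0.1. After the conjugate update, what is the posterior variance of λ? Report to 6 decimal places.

0.013912

With a Gamma(shape α, rate β) prior on the exponential rate λ, the posterior after n observations with total T = Σxᵢ is Gamma(α+n, β+T).
Sum of observations T = 16.5 minutes; n = 9.
Posterior: Gamma(8.91+9, 19.38+16.5) = Gamma(17.91, 35.88).
Var = α/β² = 0.013912.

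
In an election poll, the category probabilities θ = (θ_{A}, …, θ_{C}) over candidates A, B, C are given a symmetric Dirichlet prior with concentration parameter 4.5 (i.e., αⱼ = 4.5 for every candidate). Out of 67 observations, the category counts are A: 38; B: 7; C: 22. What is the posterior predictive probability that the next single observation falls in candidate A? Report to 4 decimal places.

The Dirichlet prior is conjugate to the Multinomial likelihood: each posterior αⱼ = prior αⱼ + observed count nⱼ.
Posterior concentration: (42.5, 11.5, 26.5), total = 80.5.
P(next = A | data) = α_{A}/Σα = 0.5280.

0.5280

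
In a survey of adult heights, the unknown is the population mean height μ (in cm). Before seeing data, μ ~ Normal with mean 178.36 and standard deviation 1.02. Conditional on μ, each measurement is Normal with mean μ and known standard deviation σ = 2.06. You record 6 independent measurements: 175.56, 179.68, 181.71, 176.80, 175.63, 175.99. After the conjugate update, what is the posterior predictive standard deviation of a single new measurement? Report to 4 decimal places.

For Normal data with known variance σ², a Normal(μ₀, σ₀²) prior on μ is conjugate. Posterior precision = 1/σ₀² + n/σ²; posterior mean is the precision-weighted average of μ₀ and x̄.
σ₀² = 1.02² = 1.0404, σ² = 2.06² = 4.2436; σ² + n·σ₀² = 4.2436 + 6·1.0404 = 10.486.
Posterior precision = 1/σ₀² + n/σ² = 1/1.0404 + 6/4.2436 = (σ² + n·σ₀²)/(σ₀²σ²) = 10.486/(1.0404·4.2436); posterior variance σₙ² = σ₀²σ²/(σ² + n·σ₀²) = 1.0404·4.2436/10.486 = 0.421042.
Predictive variance for one new observation = σₙ² + σ² = 1.0404·4.2436/10.486 + 4.2436 = σ²·(σ₀² + 10.486)/10.486 = 4.2436·11.5264/10.486 = 4.664642; SD = √(4.2436·11.5264/10.486) = 2.1598.

2.1598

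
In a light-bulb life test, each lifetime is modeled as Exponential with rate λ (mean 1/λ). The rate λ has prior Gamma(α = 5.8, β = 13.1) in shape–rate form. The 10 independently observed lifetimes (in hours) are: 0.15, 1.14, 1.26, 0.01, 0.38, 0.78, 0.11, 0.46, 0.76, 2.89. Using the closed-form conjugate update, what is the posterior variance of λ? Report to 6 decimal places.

With a Gamma(shape α, rate β) prior on the exponential rate λ, the posterior after n observations with total T = Σxᵢ is Gamma(α+n, β+T).
Sum of observations T = 7.94 hours; n = 10.
Posterior: Gamma(5.8+10, 13.1+7.94) = Gamma(15.8, 21.04).
Var = α/β² = 0.035692.

0.035692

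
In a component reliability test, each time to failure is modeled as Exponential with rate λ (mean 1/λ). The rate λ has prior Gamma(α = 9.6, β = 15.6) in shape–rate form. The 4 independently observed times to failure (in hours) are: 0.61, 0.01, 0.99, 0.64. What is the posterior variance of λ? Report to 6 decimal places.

0.042684

With a Gamma(shape α, rate β) prior on the exponential rate λ, the posterior after n observations with total T = Σxᵢ is Gamma(α+n, β+T).
Sum of observations T = 2.25 hours; n = 4.
Posterior: Gamma(9.6+4, 15.6+2.25) = Gamma(13.6, 17.85).
Var = α/β² = 0.042684.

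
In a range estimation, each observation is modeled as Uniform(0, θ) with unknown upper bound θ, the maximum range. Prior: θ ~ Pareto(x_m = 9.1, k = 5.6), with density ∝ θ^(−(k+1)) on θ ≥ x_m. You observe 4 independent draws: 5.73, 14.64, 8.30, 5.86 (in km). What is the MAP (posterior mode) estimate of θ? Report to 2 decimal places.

A Pareto(scale x_m, shape k) prior on the upper bound θ of Uniform(0, θ) is conjugate: posterior is Pareto(max(x_m, max xᵢ), k + n).
Sample maximum = 14.64; prior scale x_m = 9.1 → posterior scale = max = 14.64.
Posterior shape = 5.6 + 4 = 9.6.
The Pareto density is decreasing on [x_m, ∞), so the mode is x_m = 14.64.

14.64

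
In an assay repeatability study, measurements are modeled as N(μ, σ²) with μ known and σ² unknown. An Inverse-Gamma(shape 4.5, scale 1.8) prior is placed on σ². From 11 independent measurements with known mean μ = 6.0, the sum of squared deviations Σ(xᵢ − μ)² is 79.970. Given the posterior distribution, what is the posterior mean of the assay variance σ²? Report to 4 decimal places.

With known mean μ and an Inverse-Gamma(α, β) prior on σ², the Normal likelihood is conjugate: posterior is Inv-Gamma(α + n/2, β + Σ(xᵢ−μ)²/2).
Posterior: Inv-Gamma(4.5 + 11/2, 1.8 + 79.970/2) = Inv-Gamma(10.00, 41.7850).
E[σ²|data] = β/(α−1) = 41.7850/9.00 = 4.6428.

4.6428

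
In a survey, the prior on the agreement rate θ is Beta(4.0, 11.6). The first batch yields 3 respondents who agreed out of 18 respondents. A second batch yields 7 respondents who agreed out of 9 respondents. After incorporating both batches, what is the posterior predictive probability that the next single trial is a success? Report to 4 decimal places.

0.3286

The Beta prior is conjugate to a Binomial/Bernoulli likelihood; the update adds successes to α and failures to β.
After batch 1: Beta(4.0+3, 11.6+15) = Beta(7.0, 26.6).
After batch 2: Beta(7.0+7, 26.6+2) = Beta(14.0, 28.6).
For a single future Bernoulli trial, P(success | data) = α/(α+β) = 0.3286.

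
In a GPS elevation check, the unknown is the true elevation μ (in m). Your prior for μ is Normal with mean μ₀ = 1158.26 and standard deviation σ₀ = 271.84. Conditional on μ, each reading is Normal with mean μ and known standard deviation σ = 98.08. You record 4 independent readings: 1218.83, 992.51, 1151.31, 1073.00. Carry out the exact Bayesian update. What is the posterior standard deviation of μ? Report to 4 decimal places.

48.2610

For Normal data with known variance σ², a Normal(μ₀, σ₀²) prior on μ is conjugate. Posterior precision = 1/σ₀² + n/σ²; posterior mean is the precision-weighted average of μ₀ and x̄.
σ₀² = 271.84² = 73896.9856, σ² = 98.08² = 9619.6864; σ² + n·σ₀² = 9619.6864 + 4·73896.9856 = 305207.6288.
Posterior precision = 1/σ₀² + n/σ² = 1/73896.9856 + 4/9619.6864 = (σ² + n·σ₀²)/(σ₀²σ²) = 305207.6288/(73896.9856·9619.6864); posterior variance σₙ² = σ₀²σ²/(σ² + n·σ₀²) = 73896.9856·9619.6864/305207.6288 = 2329.122081.
Posterior SD = √σₙ² = √(73896.9856·9619.6864/305207.6288) = 48.2610.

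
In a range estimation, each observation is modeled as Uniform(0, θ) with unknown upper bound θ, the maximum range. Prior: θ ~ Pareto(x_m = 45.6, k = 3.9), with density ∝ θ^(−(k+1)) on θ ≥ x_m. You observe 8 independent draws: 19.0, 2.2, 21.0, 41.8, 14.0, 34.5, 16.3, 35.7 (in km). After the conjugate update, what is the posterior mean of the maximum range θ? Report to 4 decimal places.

49.7835

A Pareto(scale x_m, shape k) prior on the upper bound θ of Uniform(0, θ) is conjugate: posterior is Pareto(max(x_m, max xᵢ), k + n).
Sample maximum = 41.8; prior scale x_m = 45.6 → posterior scale = max = 45.6.
Posterior shape = 3.9 + 8 = 11.9.
E[θ|data] = k·x_m/(k−1) = 11.9·45.6/10.9 = 49.7835.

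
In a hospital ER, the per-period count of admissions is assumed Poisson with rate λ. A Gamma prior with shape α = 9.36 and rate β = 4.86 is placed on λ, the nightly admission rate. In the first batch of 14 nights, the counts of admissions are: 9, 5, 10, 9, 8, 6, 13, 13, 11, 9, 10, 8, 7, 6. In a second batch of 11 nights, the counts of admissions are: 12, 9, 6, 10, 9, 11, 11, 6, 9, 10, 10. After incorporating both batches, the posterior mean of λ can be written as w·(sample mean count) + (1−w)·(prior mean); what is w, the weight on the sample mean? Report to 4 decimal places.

0.8372

With a Gamma(shape α, rate β) prior, the Poisson likelihood is conjugate: the posterior is Gamma(α + ΣXᵢ, β + n).
Total number of nights: n = 14 + 11 = 25.
Posterior mean = (α₀+S)/(β₀+n) = [n/(β₀+n)]·(S/n) + [β₀/(β₀+n)]·(α₀/β₀), so only n and β₀ enter the weight.
Weight on data w = n/(β₀+n) = 25/(4.86+25) = 25/29.86 = 0.8372.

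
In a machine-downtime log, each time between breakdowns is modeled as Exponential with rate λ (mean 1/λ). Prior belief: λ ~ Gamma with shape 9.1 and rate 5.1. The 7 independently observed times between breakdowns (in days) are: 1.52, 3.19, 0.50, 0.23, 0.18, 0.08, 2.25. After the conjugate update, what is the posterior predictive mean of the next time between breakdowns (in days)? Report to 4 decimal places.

With a Gamma(shape α, rate β) prior on the exponential rate λ, the posterior after n observations with total T = Σxᵢ is Gamma(α+n, β+T).
Sum of observations T = 7.95 days; n = 7.
Posterior: Gamma(9.1+7, 5.1+7.95) = Gamma(16.1, 13.05).
The predictive distribution for the next observation is Lomax; its mean is β/(α−1) = 13.05/15.1 = 0.8642.

0.8642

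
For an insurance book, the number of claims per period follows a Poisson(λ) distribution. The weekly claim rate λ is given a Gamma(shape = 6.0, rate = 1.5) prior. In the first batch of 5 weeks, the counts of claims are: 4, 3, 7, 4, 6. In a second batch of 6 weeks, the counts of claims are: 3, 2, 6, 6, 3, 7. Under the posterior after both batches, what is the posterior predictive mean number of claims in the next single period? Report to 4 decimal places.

4.5600

With a Gamma(shape α, rate β) prior, the Poisson likelihood is conjugate: the posterior is Gamma(α + ΣXᵢ, β + n).
Batch 1: sum of counts S = 24 over n = 5 weeks.
After batch 1: Gamma(α+S, β+n) = Gamma(6.0+24, 1.5+5) = Gamma(30.0, 6.5).
Batch 2: sum of counts S = 27 over n = 6 weeks.
After batch 2: Gamma(α+S, β+n) = Gamma(30.0+27, 6.5+6) = Gamma(57.0, 12.5).
The predictive distribution for one future period is NegBinom with mean α/β = 4.5600.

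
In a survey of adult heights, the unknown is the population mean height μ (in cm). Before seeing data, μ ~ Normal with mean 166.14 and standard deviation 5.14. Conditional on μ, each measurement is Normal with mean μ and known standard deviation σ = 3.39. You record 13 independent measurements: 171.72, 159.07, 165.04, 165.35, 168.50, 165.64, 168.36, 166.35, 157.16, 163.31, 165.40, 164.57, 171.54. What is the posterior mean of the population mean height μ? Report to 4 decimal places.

165.5587

For Normal data with known variance σ², a Normal(μ₀, σ₀²) prior on μ is conjugate. Posterior precision = 1/σ₀² + n/σ²; posterior mean is the precision-weighted average of μ₀ and x̄.
Σxᵢ = 171.72 + 159.07 + 165.04 + 165.35 + 168.50 + 165.64 + 168.36 + 166.35 + 157.16 + 163.31 + 165.40 + 164.57 + 171.54 = 2152.01, so n·x̄ = 2152.01.
σ₀² = 5.14² = 26.4196, σ² = 3.39² = 11.4921; σ² + n·σ₀² = 11.4921 + 13·26.4196 = 354.9469.
Posterior mean = (μ₀/σ₀² + n·x̄/σ²)/(1/σ₀² + n/σ²) = (σ²·μ₀ + σ₀²·n·x̄)/(σ² + n·σ₀²) = (11.4921·166.14 + 26.4196·2152.01)/354.9469 = 58764.54089/354.9469 = 165.5587.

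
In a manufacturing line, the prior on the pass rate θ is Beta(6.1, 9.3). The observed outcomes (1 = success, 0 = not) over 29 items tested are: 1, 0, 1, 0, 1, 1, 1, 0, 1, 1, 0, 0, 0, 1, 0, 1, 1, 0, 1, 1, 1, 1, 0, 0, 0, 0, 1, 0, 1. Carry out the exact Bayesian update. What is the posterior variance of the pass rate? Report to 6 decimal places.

The Beta prior is conjugate to a Binomial/Bernoulli likelihood; the update adds successes to α and failures to β.
Posterior: Beta(α+k, β+n−k) = Beta(6.1+16, 9.3+13) = Beta(22.1, 22.3).
Var = αβ/((α+β)²(α+β+1)) = 22.1·22.3/(44.4²·45.4) = 0.005506.

0.005506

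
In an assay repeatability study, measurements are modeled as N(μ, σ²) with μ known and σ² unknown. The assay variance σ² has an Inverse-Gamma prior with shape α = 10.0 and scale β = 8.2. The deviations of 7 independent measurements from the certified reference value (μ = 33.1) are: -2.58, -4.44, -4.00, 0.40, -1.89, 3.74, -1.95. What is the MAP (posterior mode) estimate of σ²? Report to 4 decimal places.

2.7687

With known mean μ and an Inverse-Gamma(α, β) prior on σ², the Normal likelihood is conjugate: posterior is Inv-Gamma(α + n/2, β + Σ(xᵢ−μ)²/2).
Σ(xᵢ−μ)² = (-2.58)² + (-4.44)² + (-4.00)² + (0.40)² + (-1.89)² + (3.74)² + (-1.95)² = 63.8922.
Posterior: Inv-Gamma(10.0 + 7/2, 8.2 + 63.8922/2) = Inv-Gamma(13.50, 40.14610).
Mode = β/(α+1) = 40.14610/14.50 = 2.7687.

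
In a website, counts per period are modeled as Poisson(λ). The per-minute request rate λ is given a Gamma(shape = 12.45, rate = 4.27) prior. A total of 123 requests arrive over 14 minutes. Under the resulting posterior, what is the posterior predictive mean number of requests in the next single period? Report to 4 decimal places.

With a Gamma(shape α, rate β) prior, the Poisson likelihood is conjugate: the posterior is Gamma(α + ΣXᵢ, β + n).
Posterior: Gamma(α+S, β+n) = Gamma(12.45+123, 4.27+14) = Gamma(135.45, 18.27).
The predictive distribution for one future period is NegBinom with mean α/β = 7.4138.

7.4138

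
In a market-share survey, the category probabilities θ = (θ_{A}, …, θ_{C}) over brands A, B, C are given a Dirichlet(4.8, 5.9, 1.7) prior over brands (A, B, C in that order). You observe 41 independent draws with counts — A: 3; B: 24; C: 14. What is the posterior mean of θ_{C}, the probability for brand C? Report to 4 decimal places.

The Dirichlet prior is conjugate to the Multinomial likelihood: each posterior αⱼ = prior αⱼ + observed count nⱼ.
Posterior concentration: (7.8, 29.9, 15.7), total = 53.4.
E[θ_{C}|data] = α_{C}/Σα = 15.7/53.4 = 0.2940.

0.2940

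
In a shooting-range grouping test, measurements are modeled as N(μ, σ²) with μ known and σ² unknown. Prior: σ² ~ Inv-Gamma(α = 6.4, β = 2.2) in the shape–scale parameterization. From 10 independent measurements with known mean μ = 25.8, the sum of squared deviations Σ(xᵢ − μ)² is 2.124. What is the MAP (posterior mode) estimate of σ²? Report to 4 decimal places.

With known mean μ and an Inverse-Gamma(α, β) prior on σ², the Normal likelihood is conjugate: posterior is Inv-Gamma(α + n/2, β + Σ(xᵢ−μ)²/2).
Posterior: Inv-Gamma(6.4 + 10/2, 2.2 + 2.124/2) = Inv-Gamma(11.40, 3.2620).
Mode = β/(α+1) = 3.2620/12.40 = 0.2631.

0.2631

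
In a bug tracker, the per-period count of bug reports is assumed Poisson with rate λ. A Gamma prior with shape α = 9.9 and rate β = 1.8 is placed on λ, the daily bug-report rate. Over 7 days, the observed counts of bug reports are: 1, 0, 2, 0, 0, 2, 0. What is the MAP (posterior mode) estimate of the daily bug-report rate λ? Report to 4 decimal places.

With a Gamma(shape α, rate β) prior, the Poisson likelihood is conjugate: the posterior is Gamma(α + ΣXᵢ, β + n).
Sum of counts S = 5 over n = 7 days.
Posterior: Gamma(α+S, β+n) = Gamma(9.9+5, 1.8+7) = Gamma(14.9, 8.8).
Mode of Gamma(α,β) for α≥1 is (α−1)/β = 13.9/8.8 = 1.5795.

1.5795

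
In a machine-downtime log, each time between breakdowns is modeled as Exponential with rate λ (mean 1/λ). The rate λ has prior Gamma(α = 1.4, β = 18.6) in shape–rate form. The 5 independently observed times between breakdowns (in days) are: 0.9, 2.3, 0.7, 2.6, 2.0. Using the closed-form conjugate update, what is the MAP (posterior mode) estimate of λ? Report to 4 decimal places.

0.1993

With a Gamma(shape α, rate β) prior on the exponential rate λ, the posterior after n observations with total T = Σxᵢ is Gamma(α+n, β+T).
Sum of observations T = 8.5 days; n = 5.
Posterior: Gamma(1.4+5, 18.6+8.5) = Gamma(6.4, 27.1).
Mode = (α−1)/β = 0.1993.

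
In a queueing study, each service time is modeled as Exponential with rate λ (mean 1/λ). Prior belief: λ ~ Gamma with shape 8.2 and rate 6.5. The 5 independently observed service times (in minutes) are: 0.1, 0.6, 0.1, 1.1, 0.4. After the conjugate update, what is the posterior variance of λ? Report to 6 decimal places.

0.170455

With a Gamma(shape α, rate β) prior on the exponential rate λ, the posterior after n observations with total T = Σxᵢ is Gamma(α+n, β+T).
Sum of observations T = 2.3 minutes; n = 5.
Posterior: Gamma(8.2+5, 6.5+2.3) = Gamma(13.2, 8.8).
Var = α/β² = 0.170455.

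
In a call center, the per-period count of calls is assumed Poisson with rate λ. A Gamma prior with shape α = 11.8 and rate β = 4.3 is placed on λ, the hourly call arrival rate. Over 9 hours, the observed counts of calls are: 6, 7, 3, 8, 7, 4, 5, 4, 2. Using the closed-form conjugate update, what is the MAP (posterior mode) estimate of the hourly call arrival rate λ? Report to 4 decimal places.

With a Gamma(shape α, rate β) prior, the Poisson likelihood is conjugate: the posterior is Gamma(α + ΣXᵢ, β + n).
Sum of counts S = 46 over n = 9 hours.
Posterior: Gamma(α+S, β+n) = Gamma(11.8+46, 4.3+9) = Gamma(57.8, 13.3).
Mode of Gamma(α,β) for α≥1 is (α−1)/β = 56.8/13.3 = 4.2707.

4.2707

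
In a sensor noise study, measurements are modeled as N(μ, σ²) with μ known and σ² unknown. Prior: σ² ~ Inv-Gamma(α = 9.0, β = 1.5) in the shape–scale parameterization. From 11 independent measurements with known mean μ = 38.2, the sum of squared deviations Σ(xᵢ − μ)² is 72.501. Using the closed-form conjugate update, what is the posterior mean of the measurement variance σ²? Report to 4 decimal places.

With known mean μ and an Inverse-Gamma(α, β) prior on σ², the Normal likelihood is conjugate: posterior is Inv-Gamma(α + n/2, β + Σ(xᵢ−μ)²/2).
Posterior: Inv-Gamma(9.0 + 11/2, 1.5 + 72.501/2) = Inv-Gamma(14.50, 37.7505).
E[σ²|data] = β/(α−1) = 37.7505/13.50 = 2.7963.

2.7963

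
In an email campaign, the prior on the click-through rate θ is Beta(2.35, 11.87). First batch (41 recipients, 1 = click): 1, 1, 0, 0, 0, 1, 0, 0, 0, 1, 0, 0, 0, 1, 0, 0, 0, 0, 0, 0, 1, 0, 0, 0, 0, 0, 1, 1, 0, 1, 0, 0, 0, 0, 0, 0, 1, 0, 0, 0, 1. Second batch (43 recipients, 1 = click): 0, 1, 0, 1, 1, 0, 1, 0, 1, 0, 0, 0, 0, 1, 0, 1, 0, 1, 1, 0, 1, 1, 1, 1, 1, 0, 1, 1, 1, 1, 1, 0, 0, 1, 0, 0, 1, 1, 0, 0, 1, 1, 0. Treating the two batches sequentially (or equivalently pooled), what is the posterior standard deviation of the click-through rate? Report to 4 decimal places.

0.0487

The Beta prior is conjugate to a Binomial/Bernoulli likelihood; the update adds successes to α and failures to β.
After batch 1: Beta(2.35+11, 11.87+30) = Beta(13.35, 41.87).
After batch 2: Beta(13.35+24, 41.87+19) = Beta(37.35, 60.87).
Var = αβ/((α+β)²(α+β+1)) = 37.35·60.87/(98.22²·99.22) = 0.00237517; SD = √0.00237517 = 0.0487.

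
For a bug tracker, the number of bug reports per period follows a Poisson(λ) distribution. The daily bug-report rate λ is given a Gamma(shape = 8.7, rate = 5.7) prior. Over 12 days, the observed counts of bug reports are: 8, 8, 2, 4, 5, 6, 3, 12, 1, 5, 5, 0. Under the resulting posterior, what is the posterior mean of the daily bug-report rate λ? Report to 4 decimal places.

With a Gamma(shape α, rate β) prior, the Poisson likelihood is conjugate: the posterior is Gamma(α + ΣXᵢ, β + n).
Sum of counts S = 59 over n = 12 days.
Posterior: Gamma(α+S, β+n) = Gamma(8.7+59, 5.7+12) = Gamma(67.7, 17.7).
Posterior mean = α/β = 67.7/17.7 = 3.8249.

3.8249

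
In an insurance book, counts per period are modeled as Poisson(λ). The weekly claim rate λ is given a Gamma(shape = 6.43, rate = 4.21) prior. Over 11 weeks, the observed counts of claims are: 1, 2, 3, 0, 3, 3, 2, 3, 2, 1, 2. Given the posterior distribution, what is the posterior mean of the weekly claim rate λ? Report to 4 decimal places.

With a Gamma(shape α, rate β) prior, the Poisson likelihood is conjugate: the posterior is Gamma(α + ΣXᵢ, β + n).
Sum of counts S = 22 over n = 11 weeks.
Posterior: Gamma(α+S, β+n) = Gamma(6.43+22, 4.21+11) = Gamma(28.43, 15.21).
Posterior mean = α/β = 28.43/15.21 = 1.8692.

1.8692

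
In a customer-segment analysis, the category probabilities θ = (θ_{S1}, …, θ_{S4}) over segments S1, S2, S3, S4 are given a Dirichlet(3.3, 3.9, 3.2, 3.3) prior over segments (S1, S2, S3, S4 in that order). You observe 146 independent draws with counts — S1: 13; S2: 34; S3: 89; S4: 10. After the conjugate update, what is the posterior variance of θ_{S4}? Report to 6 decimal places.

0.000475

The Dirichlet prior is conjugate to the Multinomial likelihood: each posterior αⱼ = prior αⱼ + observed count nⱼ.
Posterior concentration: (16.3, 37.9, 92.2, 13.3), total = 159.7.
Var[θ_j] = α_j(Σα−α_j)/((Σα)²(Σα+1)) = 13.3·146.4/(159.7²·160.7) = 0.000475.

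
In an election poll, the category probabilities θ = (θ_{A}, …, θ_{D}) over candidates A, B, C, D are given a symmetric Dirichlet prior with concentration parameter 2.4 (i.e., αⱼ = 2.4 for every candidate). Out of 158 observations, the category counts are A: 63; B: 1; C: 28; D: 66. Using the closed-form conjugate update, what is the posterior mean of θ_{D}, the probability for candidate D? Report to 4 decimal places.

The Dirichlet prior is conjugate to the Multinomial likelihood: each posterior αⱼ = prior αⱼ + observed count nⱼ.
Posterior concentration: (65.4, 3.4, 30.4, 68.4), total = 167.6.
E[θ_{D}|data] = α_{D}/Σα = 68.4/167.6 = 0.4081.

0.4081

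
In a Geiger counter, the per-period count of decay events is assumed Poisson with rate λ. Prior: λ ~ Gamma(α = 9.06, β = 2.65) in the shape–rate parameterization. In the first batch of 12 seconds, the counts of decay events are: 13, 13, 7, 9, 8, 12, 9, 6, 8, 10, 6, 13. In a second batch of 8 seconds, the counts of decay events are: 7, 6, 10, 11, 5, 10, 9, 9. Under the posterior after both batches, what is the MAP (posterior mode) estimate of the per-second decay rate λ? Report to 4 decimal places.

With a Gamma(shape α, rate β) prior, the Poisson likelihood is conjugate: the posterior is Gamma(α + ΣXᵢ, β + n).
Batch 1: sum of counts S = 114 over n = 12 seconds.
After batch 1: Gamma(α+S, β+n) = Gamma(9.06+114, 2.65+12) = Gamma(123.06, 14.65).
Batch 2: sum of counts S = 67 over n = 8 seconds.
After batch 2: Gamma(α+S, β+n) = Gamma(123.06+67, 14.65+8) = Gamma(190.06, 22.65).
Mode of Gamma(α,β) for α≥1 is (α−1)/β = 189.06/22.65 = 8.3470.

8.3470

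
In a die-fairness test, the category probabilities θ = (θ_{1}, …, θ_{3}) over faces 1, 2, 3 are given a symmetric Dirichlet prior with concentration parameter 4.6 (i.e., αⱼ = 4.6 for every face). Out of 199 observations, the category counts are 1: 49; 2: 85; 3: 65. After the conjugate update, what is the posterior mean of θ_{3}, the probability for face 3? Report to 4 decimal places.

0.3271

The Dirichlet prior is conjugate to the Multinomial likelihood: each posterior αⱼ = prior αⱼ + observed count nⱼ.
Posterior concentration: (53.6, 89.6, 69.6), total = 212.8.
E[θ_{3}|data] = α_{3}/Σα = 69.6/212.8 = 0.3271.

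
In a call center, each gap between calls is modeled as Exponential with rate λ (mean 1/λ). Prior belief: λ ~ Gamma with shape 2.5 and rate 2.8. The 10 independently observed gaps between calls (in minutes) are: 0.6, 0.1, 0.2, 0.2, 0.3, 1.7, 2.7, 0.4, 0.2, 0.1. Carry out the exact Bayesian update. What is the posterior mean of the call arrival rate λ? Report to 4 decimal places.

With a Gamma(shape α, rate β) prior on the exponential rate λ, the posterior after n observations with total T = Σxᵢ is Gamma(α+n, β+T).
Sum of observations T = 6.5 minutes; n = 10.
Posterior: Gamma(2.5+10, 2.8+6.5) = Gamma(12.5, 9.3).
Posterior mean of λ = α/β = 12.5/9.3 = 1.3441.

1.3441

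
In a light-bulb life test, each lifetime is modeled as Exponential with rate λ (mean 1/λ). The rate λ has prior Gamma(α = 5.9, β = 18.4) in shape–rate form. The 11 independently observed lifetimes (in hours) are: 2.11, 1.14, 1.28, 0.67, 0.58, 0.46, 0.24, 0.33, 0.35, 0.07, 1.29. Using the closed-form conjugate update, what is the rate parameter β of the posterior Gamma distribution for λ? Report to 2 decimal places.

26.92

With a Gamma(shape α, rate β) prior on the exponential rate λ, the posterior after n observations with total T = Σxᵢ is Gamma(α+n, β+T).
Sum of observations T = 8.52 hours; n = 11.
Posterior: Gamma(5.9+11, 18.4+8.52) = Gamma(16.9, 26.92).
Posterior β = 26.92.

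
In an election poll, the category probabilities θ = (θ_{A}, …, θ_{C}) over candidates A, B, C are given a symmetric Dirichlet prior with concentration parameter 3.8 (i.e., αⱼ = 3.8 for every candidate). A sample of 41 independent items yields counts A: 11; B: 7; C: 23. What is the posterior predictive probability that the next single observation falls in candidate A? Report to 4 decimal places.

0.2824

The Dirichlet prior is conjugate to the Multinomial likelihood: each posterior αⱼ = prior αⱼ + observed count nⱼ.
Posterior concentration: (14.8, 10.8, 26.8), total = 52.4.
P(next = A | data) = α_{A}/Σα = 0.2824.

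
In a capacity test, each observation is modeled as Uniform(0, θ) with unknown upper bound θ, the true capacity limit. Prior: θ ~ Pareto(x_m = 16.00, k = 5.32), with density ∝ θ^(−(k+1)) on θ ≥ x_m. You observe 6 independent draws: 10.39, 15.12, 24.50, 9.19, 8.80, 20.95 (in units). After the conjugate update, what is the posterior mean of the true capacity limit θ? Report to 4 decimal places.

26.8740

A Pareto(scale x_m, shape k) prior on the upper bound θ of Uniform(0, θ) is conjugate: posterior is Pareto(max(x_m, max xᵢ), k + n).
Sample maximum = 24.50; prior scale x_m = 16.00 → posterior scale = max = 24.50.
Posterior shape = 5.32 + 6 = 11.32.
E[θ|data] = k·x_m/(k−1) = 11.32·24.50/10.32 = 26.8740.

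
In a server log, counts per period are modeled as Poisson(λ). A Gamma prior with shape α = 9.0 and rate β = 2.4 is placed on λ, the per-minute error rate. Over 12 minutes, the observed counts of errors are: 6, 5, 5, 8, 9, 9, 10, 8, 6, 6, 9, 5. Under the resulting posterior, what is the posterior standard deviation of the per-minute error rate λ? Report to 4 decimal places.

0.6769

With a Gamma(shape α, rate β) prior, the Poisson likelihood is conjugate: the posterior is Gamma(α + ΣXᵢ, β + n).
Sum of counts S = 86 over n = 12 minutes.
Posterior: Gamma(α+S, β+n) = Gamma(9.0+86, 2.4+12) = Gamma(95.0, 14.4).
SD = √α/β = √95.0/14.4 = 0.6769.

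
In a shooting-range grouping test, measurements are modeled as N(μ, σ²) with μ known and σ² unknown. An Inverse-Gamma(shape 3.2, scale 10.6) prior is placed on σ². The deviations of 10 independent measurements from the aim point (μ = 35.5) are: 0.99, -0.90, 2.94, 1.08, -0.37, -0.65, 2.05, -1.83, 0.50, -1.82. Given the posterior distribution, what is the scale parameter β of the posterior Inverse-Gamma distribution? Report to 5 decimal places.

22.23665

With known mean μ and an Inverse-Gamma(α, β) prior on σ², the Normal likelihood is conjugate: posterior is Inv-Gamma(α + n/2, β + Σ(xᵢ−μ)²/2).
Σ(xᵢ−μ)² = (0.99)² + (-0.90)² + (2.94)² + (1.08)² + (-0.37)² + (-0.65)² + (2.05)² + (-1.83)² + (0.50)² + (-1.82)² = 23.2733.
Posterior: Inv-Gamma(3.2 + 10/2, 10.6 + 23.2733/2) = Inv-Gamma(8.20, 22.23665).
Posterior β = 22.23665.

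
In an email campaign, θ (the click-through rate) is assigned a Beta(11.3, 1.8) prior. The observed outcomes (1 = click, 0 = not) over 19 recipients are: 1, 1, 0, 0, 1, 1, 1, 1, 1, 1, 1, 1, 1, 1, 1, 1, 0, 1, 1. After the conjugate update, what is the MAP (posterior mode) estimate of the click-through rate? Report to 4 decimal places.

The Beta prior is conjugate to a Binomial/Bernoulli likelihood; the update adds successes to α and failures to β.
Posterior: Beta(α+k, β+n−k) = Beta(11.3+16, 1.8+3) = Beta(27.3, 4.8).
Mode of Beta(a,b) for a,b>1 is (a−1)/(a+b−2) = 26.3/30.1 = 0.8738.

0.8738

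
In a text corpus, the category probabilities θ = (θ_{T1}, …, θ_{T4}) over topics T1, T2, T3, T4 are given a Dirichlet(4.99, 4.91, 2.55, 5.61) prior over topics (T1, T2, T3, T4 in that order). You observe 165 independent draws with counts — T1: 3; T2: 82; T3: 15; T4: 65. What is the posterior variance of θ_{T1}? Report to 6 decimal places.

The Dirichlet prior is conjugate to the Multinomial likelihood: each posterior αⱼ = prior αⱼ + observed count nⱼ.
Posterior concentration: (7.99, 86.91, 17.55, 70.61), total = 183.06.
Var[θ_j] = α_j(Σα−α_j)/((Σα)²(Σα+1)) = 7.99·175.07/(183.06²·184.06) = 0.000227.

0.000227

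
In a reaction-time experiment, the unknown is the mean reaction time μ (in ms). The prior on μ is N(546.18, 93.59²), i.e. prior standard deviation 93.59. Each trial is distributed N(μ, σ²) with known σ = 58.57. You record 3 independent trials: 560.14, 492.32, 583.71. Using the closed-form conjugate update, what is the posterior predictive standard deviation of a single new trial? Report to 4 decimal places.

For Normal data with known variance σ², a Normal(μ₀, σ₀²) prior on μ is conjugate. Posterior precision = 1/σ₀² + n/σ²; posterior mean is the precision-weighted average of μ₀ and x̄.
σ₀² = 93.59² = 8759.0881, σ² = 58.57² = 3430.4449; σ² + n·σ₀² = 3430.4449 + 3·8759.0881 = 29707.7092.
Posterior precision = 1/σ₀² + n/σ² = 1/8759.0881 + 3/3430.4449 = (σ² + n·σ₀²)/(σ₀²σ²) = 29707.7092/(8759.0881·3430.4449); posterior variance σₙ² = σ₀²σ²/(σ² + n·σ₀²) = 8759.0881·3430.4449/29707.7092 = 1011.440125.
Predictive variance for one new observation = σₙ² + σ² = 8759.0881·3430.4449/29707.7092 + 3430.4449 = σ²·(σ₀² + 29707.7092)/29707.7092 = 3430.4449·38466.7973/29707.7092 = 4441.885025; SD = √(3430.4449·38466.7973/29707.7092) = 66.6475.

66.6475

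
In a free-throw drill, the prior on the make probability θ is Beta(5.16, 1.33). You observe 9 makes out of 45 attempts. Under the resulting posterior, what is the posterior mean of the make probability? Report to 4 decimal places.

The Beta prior is conjugate to a Binomial/Bernoulli likelihood; the update adds successes to α and failures to β.
Posterior: Beta(α+k, β+n−k) = Beta(5.16+9, 1.33+36) = Beta(14.16, 37.33).
Posterior mean = α/(α+β) = 14.16/51.49 = 0.2750.

0.2750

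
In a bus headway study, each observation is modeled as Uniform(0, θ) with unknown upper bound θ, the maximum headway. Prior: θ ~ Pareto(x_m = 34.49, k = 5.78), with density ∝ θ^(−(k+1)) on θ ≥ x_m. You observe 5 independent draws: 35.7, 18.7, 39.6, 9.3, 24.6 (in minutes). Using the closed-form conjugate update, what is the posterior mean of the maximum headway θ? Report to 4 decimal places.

43.6491

A Pareto(scale x_m, shape k) prior on the upper bound θ of Uniform(0, θ) is conjugate: posterior is Pareto(max(x_m, max xᵢ), k + n).
Sample maximum = 39.6; prior scale x_m = 34.49 → posterior scale = max = 39.60.
Posterior shape = 5.78 + 5 = 10.78.
E[θ|data] = k·x_m/(k−1) = 10.78·39.60/9.78 = 43.6491.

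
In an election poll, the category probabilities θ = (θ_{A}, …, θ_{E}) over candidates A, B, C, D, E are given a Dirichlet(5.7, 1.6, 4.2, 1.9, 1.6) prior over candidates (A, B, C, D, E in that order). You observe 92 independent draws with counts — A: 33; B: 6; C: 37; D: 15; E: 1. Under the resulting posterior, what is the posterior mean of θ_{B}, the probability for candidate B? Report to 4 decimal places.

The Dirichlet prior is conjugate to the Multinomial likelihood: each posterior αⱼ = prior αⱼ + observed count nⱼ.
Posterior concentration: (38.7, 7.6, 41.2, 16.9, 2.6), total = 107.0.
E[θ_{B}|data] = α_{B}/Σα = 7.6/107.0 = 0.0710.

0.0710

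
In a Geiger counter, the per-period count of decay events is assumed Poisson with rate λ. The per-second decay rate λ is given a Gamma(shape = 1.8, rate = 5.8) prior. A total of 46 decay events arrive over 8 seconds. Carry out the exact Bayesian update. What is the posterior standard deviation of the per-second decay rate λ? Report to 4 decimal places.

0.5010

With a Gamma(shape α, rate β) prior, the Poisson likelihood is conjugate: the posterior is Gamma(α + ΣXᵢ, β + n).
Posterior: Gamma(α+S, β+n) = Gamma(1.8+46, 5.8+8) = Gamma(47.8, 13.8).
SD = √α/β = √47.8/13.8 = 0.5010.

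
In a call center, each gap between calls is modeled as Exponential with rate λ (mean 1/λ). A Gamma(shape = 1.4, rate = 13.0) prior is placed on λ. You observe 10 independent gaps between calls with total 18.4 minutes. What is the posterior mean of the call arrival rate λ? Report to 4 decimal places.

0.3631

With a Gamma(shape α, rate β) prior on the exponential rate λ, the posterior after n observations with total T = Σxᵢ is Gamma(α+n, β+T).
Posterior: Gamma(1.4+10, 13.0+18.4) = Gamma(11.4, 31.4).
Posterior mean of λ = α/β = 11.4/31.4 = 0.3631.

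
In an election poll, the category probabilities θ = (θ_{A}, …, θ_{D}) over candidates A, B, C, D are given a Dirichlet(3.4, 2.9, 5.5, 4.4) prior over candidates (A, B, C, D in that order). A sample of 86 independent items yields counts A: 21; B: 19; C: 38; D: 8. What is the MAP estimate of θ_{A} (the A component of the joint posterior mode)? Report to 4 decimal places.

0.2383

The Dirichlet prior is conjugate to the Multinomial likelihood: each posterior αⱼ = prior αⱼ + observed count nⱼ.
Posterior concentration: (24.4, 21.9, 43.5, 12.4), total = 102.2.
Joint mode component: (α_{A}−1)/(Σα−K) = 23.4/98.2 = 0.2383.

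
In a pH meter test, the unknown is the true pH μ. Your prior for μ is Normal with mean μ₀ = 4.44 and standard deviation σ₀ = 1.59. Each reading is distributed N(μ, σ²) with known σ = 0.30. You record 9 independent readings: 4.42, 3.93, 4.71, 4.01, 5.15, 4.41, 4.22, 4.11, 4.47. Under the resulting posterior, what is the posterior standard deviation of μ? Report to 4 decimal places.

0.0998

For Normal data with known variance σ², a Normal(μ₀, σ₀²) prior on μ is conjugate. Posterior precision = 1/σ₀² + n/σ²; posterior mean is the precision-weighted average of μ₀ and x̄.
σ₀² = 1.59² = 2.5281, σ² = 0.30² = 0.09; σ² + n·σ₀² = 0.09 + 9·2.5281 = 22.8429.
Posterior precision = 1/σ₀² + n/σ² = 1/2.5281 + 9/0.09 = (σ² + n·σ₀²)/(σ₀²σ²) = 22.8429/(2.5281·0.09); posterior variance σₙ² = σ₀²σ²/(σ² + n·σ₀²) = 2.5281·0.09/22.8429 = 0.009961.
Posterior SD = √σₙ² = √(2.5281·0.09/22.8429) = 0.0998.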